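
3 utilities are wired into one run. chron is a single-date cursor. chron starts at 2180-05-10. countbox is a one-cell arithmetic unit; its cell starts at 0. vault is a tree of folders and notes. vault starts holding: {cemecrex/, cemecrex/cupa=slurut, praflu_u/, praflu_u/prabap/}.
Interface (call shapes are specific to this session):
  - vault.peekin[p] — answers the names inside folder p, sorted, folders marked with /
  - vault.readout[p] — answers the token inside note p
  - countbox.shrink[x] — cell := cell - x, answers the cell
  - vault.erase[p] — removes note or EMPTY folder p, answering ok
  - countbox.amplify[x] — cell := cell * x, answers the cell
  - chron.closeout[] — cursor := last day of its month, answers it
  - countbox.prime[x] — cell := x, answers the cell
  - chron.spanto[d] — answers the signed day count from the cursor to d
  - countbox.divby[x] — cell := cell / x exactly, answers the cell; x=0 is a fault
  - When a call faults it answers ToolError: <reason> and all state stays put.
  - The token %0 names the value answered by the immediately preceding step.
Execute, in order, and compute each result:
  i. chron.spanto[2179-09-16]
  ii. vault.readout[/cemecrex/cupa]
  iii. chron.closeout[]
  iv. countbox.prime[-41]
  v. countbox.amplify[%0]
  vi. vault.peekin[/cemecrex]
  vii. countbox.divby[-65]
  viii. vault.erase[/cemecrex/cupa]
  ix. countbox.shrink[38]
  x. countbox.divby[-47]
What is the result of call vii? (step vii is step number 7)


Using spanto passing d=2179-09-16, yielding -237.
Next I call readout passing p=/cemecrex/cupa, and see slurut.
Next I call closeout, and see 2180-05-31.
Invoking prime passing x=-41, yielding -41.
I use amplify passing x=%0, and get 1681.
I run peekin passing p=/cemecrex: [cupa].
I use divby passing x=-65, which returns -1681/65.
Then erase passing p=/cemecrex/cupa, giving ok.
Next I call shrink passing x=38, and get -4151/65.
Then divby passing x=-47, giving 4151/3055.

Answer: -1681/65


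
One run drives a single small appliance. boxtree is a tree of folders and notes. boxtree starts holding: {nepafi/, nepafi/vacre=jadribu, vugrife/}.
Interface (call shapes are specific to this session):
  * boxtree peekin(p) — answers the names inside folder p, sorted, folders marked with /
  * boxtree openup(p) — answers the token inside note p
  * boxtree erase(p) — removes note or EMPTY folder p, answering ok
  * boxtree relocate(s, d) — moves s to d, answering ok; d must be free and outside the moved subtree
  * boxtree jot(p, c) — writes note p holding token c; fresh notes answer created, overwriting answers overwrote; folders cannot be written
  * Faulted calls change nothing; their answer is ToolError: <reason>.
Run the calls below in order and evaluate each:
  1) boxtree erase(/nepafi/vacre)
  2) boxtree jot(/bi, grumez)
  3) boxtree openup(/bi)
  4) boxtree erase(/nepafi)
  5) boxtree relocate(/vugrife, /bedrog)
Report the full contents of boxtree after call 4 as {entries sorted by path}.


Answer: {bi=grumez, vugrife/}

Derivation:
~$ boxtree erase /nepafi/vacre
= ok
~$ boxtree jot /bi grumez
= created
~$ boxtree openup /bi
= grumez
~$ boxtree erase /nepafi
= ok
~$ boxtree relocate /vugrife /bedrog
= ok


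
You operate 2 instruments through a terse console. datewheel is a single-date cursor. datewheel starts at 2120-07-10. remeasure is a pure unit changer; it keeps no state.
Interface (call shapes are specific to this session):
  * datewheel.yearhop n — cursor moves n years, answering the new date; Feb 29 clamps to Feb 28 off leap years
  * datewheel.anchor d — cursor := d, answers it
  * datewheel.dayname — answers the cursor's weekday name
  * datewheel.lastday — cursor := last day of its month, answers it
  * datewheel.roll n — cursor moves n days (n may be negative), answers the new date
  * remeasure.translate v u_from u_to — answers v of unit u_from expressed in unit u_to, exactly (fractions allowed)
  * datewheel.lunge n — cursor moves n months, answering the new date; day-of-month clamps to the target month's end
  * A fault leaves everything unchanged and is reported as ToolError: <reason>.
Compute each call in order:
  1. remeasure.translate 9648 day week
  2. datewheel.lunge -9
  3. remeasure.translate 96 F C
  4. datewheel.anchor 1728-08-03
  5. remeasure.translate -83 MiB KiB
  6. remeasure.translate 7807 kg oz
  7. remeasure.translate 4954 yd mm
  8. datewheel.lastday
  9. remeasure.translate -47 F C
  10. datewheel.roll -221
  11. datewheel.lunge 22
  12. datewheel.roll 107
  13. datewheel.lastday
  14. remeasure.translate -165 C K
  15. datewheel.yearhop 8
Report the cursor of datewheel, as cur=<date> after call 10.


·→ remeasure.translate(v→9648, u_from→day, u_to→week)
·← 9648/7
·→ datewheel.lunge(n→-9)
·← 2119-10-10
·→ remeasure.translate(v→96, u_from→F, u_to→C)
·← 320/9
·→ datewheel.anchor(d→1728-08-03)
·← 1728-08-03
·→ remeasure.translate(v→-83, u_from→MiB, u_to→KiB)
·← -84992
·→ remeasure.translate(v→7807, u_from→kg, u_to→oz)
·← 12491200000000/45359237
·→ remeasure.translate(v→4954, u_from→yd, u_to→mm)
·← 22649688/5
·→ datewheel.lastday()
·← 1728-08-31
·→ remeasure.translate(v→-47, u_from→F, u_to→C)
·← -395/9
·→ datewheel.roll(n→-221)
·← 1728-01-23
·→ datewheel.lunge(n→22)
·← 1729-11-23
·→ datewheel.roll(n→107)
·← 1730-03-10
·→ datewheel.lastday()
·← 1730-03-31
·→ remeasure.translate(v→-165, u_from→C, u_to→K)
·← 2163/20
·→ datewheel.yearhop(n→8)
·← 1738-03-31

Answer: cur=1728-01-23


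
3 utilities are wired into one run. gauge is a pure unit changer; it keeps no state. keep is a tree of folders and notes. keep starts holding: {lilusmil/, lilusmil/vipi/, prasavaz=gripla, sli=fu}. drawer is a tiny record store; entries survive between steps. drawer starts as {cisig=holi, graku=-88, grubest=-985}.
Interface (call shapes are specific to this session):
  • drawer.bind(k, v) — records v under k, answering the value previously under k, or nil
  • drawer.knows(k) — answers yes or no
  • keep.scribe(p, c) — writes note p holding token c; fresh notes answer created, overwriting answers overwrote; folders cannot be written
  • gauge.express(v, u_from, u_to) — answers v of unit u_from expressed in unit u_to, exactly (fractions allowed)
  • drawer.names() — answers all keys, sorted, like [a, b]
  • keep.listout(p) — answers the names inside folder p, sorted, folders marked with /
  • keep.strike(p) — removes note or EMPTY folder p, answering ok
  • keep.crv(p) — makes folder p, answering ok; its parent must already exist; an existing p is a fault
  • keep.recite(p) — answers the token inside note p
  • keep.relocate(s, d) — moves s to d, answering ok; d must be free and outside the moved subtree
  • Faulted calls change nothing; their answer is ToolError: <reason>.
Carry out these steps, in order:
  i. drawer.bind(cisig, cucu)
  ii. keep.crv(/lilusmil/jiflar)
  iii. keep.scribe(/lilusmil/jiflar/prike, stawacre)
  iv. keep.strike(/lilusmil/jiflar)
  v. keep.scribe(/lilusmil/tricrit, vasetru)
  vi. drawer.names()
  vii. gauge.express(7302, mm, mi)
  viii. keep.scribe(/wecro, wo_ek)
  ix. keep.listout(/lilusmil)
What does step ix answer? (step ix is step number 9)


Answer: [jiflar/, tricrit, vipi/]

Derivation:
[in] drawer.bind k: cisig v: cucu
  holi
[in] keep.crv p: /lilusmil/jiflar
  ok
[in] keep.scribe p: /lilusmil/jiflar/prike c: stawacre
  created
[in] keep.strike p: /lilusmil/jiflar
  ToolError: not empty
[in] keep.scribe p: /lilusmil/tricrit c: vasetru
  created
[in] drawer.names
  [cisig, graku, grubest]
[in] gauge.express v: 7302 u_from: mm u_to: mi
  1217/268224
[in] keep.scribe p: /wecro c: wo_ek
  created
[in] keep.listout p: /lilusmil
  [jiflar/, tricrit, vipi/]


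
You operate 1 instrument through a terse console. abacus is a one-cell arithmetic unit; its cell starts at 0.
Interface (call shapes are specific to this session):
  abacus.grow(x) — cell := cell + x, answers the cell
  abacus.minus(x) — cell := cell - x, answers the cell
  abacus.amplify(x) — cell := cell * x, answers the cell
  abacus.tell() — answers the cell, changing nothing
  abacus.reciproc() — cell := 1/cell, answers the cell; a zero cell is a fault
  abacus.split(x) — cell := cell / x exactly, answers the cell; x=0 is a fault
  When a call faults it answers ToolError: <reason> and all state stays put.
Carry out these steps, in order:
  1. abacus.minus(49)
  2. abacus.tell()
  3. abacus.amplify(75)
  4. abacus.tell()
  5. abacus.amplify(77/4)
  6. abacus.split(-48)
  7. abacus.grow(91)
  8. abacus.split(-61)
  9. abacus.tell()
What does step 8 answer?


Answer: -100149/3904

Derivation:
>>> abacus.minus x='49'
[out] -49
>>> abacus.tell
[out] -49
>>> abacus.amplify x='75'
[out] -3675
>>> abacus.tell
[out] -3675
>>> abacus.amplify x='77/4'
[out] -282975/4
>>> abacus.split x='-48'
[out] 94325/64
>>> abacus.grow x='91'
[out] 100149/64
>>> abacus.split x='-61'
[out] -100149/3904
>>> abacus.tell
[out] -100149/3904


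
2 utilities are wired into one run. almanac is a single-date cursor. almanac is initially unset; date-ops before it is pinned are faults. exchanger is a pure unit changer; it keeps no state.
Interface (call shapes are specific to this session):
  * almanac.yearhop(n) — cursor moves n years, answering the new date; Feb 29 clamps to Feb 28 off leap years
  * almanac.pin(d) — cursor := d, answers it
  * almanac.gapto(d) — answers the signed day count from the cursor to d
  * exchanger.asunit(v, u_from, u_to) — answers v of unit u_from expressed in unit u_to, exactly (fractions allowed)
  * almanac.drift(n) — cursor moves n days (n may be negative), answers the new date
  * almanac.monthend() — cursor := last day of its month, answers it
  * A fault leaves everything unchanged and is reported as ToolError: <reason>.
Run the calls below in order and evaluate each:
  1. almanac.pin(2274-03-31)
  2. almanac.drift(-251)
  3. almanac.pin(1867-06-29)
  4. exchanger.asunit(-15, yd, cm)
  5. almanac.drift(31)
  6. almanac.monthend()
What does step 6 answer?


Answer: 1867-07-31

Derivation:
Then almanac.pin passing d='2274-03-31', giving 2274-03-31.
Now I run almanac.drift passing n='-251', → 2273-07-23.
I invoke almanac.pin passing d='1867-06-29', and see 1867-06-29.
I try exchanger.asunit passing v='-15', u_from='yd', u_to='cm', giving -6858/5.
Using almanac.drift passing n='31', — result: 1867-07-30.
Calling almanac.monthend(), and observe 1867-07-31.


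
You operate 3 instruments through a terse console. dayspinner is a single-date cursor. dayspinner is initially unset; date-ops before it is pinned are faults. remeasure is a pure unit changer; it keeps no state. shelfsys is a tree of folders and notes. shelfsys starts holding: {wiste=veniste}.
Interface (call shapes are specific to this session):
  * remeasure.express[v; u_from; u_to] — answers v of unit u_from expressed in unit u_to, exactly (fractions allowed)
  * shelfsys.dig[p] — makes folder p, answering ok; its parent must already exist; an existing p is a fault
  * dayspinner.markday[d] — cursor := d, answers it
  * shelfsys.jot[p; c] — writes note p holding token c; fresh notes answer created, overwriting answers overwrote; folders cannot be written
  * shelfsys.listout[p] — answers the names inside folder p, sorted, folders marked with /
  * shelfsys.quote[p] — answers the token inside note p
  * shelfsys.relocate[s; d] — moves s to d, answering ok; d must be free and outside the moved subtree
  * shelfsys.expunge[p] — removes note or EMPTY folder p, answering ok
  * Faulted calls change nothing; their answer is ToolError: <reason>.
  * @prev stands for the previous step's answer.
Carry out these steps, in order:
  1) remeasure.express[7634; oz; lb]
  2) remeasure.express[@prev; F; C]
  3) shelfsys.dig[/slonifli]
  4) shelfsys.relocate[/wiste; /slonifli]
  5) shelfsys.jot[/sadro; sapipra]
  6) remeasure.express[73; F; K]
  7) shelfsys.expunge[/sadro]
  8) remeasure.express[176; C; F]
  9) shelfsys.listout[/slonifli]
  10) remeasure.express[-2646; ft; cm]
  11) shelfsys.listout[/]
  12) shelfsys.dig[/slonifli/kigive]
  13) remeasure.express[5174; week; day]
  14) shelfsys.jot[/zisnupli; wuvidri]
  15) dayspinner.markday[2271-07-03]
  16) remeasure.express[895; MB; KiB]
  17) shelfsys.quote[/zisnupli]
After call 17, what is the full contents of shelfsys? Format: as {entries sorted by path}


Answer: {slonifli/, slonifli/kigive/, wiste=veniste, zisnupli=wuvidri}

Derivation:
I invoke express on v='7634', u_from='oz', u_to='lb', yielding 3817/8.
Calling express on v='@prev', u_from='F', u_to='C', giving 5935/24.
Calling dig on p='/slonifli', giving ok.
I run relocate on s='/wiste', d='/slonifli', yielding ToolError: exists.
Using jot on p='/sadro', c='sapipra', and see created.
I try express on v='73', u_from='F', u_to='K', giving 53267/180.
I invoke expunge on p='/sadro': ok.
I invoke express on v='176', u_from='C', u_to='F', giving 1744/5.
Next I call listout on p='/slonifli', giving [].
Now I run express on v='-2646', u_from='ft', u_to='cm', giving -2016252/25.
I call listout on p='/': [slonifli/, wiste].
I invoke dig on p='/slonifli/kigive', → ok.
I try express on v='5174', u_from='week', u_to='day', — result: 36218.
Calling jot on p='/zisnupli', c='wuvidri': created.
Calling markday on d='2271-07-03', which returns 2271-07-03.
I try express on v='895', u_from='MB', u_to='KiB', — result: 13984375/16.
I use quote on p='/zisnupli', and observe wuvidri.


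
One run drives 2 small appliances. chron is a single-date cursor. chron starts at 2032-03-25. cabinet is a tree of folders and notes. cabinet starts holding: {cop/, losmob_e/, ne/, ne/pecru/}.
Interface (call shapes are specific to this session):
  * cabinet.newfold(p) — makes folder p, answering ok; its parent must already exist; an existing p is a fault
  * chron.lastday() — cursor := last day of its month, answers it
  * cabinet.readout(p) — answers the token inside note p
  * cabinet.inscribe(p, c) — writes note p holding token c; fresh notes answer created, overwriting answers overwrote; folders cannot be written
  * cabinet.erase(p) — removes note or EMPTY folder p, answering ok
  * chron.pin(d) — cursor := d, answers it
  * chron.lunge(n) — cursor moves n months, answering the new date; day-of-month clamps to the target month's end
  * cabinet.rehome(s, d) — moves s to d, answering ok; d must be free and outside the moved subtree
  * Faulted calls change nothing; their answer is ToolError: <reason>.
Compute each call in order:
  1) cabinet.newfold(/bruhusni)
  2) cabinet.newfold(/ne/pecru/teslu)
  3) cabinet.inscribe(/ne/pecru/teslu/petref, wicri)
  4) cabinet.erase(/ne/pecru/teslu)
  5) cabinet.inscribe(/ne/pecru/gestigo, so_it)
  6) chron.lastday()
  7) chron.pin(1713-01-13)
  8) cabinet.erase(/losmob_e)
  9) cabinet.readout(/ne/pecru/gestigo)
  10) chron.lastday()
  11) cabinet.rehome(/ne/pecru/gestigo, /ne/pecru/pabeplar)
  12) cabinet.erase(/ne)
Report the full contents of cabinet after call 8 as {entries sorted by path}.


Act: cabinet.newfold[p=/bruhusni]
Obs: ok
Act: cabinet.newfold[p=/ne/pecru/teslu]
Obs: ok
Act: cabinet.inscribe[p=/ne/pecru/teslu/petref; c=wicri]
Obs: created
Act: cabinet.erase[p=/ne/pecru/teslu]
Obs: ToolError: not empty
Act: cabinet.inscribe[p=/ne/pecru/gestigo; c=so_it]
Obs: created
Act: chron.lastday[]
Obs: 2032-03-31
Act: chron.pin[d=1713-01-13]
Obs: 1713-01-13
Act: cabinet.erase[p=/losmob_e]
Obs: ok
Act: cabinet.readout[p=/ne/pecru/gestigo]
Obs: so_it
Act: chron.lastday[]
Obs: 1713-01-31
Act: cabinet.rehome[s=/ne/pecru/gestigo; d=/ne/pecru/pabeplar]
Obs: ok
Act: cabinet.erase[p=/ne]
Obs: ToolError: not empty

Answer: {bruhusni/, cop/, ne/, ne/pecru/, ne/pecru/gestigo=so_it, ne/pecru/teslu/, ne/pecru/teslu/petref=wicri}


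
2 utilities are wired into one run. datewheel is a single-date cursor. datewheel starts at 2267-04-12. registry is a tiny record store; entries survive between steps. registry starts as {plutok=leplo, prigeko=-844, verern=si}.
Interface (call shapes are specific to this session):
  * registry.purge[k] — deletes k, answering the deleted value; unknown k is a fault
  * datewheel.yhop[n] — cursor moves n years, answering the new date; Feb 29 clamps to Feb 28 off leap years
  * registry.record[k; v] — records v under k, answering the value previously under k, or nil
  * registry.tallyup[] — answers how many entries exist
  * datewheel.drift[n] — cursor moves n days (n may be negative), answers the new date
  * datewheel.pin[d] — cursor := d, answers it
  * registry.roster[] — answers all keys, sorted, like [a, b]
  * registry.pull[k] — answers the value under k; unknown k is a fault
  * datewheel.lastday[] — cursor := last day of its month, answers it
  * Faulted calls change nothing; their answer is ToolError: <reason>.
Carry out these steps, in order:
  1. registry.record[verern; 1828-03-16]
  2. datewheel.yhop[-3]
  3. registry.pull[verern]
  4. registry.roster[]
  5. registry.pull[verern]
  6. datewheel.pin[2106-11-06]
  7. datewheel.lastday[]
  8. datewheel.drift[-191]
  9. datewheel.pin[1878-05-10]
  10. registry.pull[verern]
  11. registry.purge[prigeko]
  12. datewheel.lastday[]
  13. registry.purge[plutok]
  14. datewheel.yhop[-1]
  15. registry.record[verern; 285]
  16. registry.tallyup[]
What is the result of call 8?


>> registry.record(k: verern, v: 1828-03-16)
<< si
>> datewheel.yhop(n: -3)
<< 2264-04-12
>> registry.pull(k: verern)
<< 1828-03-16
>> registry.roster()
<< [plutok, prigeko, verern]
>> registry.pull(k: verern)
<< 1828-03-16
>> datewheel.pin(d: 2106-11-06)
<< 2106-11-06
>> datewheel.lastday()
<< 2106-11-30
>> datewheel.drift(n: -191)
<< 2106-05-23
>> datewheel.pin(d: 1878-05-10)
<< 1878-05-10
>> registry.pull(k: verern)
<< 1828-03-16
>> registry.purge(k: prigeko)
<< -844
>> datewheel.lastday()
<< 1878-05-31
>> registry.purge(k: plutok)
<< leplo
>> datewheel.yhop(n: -1)
<< 1877-05-31
>> registry.record(k: verern, v: 285)
<< 1828-03-16
>> registry.tallyup()
<< 1

Answer: 2106-05-23


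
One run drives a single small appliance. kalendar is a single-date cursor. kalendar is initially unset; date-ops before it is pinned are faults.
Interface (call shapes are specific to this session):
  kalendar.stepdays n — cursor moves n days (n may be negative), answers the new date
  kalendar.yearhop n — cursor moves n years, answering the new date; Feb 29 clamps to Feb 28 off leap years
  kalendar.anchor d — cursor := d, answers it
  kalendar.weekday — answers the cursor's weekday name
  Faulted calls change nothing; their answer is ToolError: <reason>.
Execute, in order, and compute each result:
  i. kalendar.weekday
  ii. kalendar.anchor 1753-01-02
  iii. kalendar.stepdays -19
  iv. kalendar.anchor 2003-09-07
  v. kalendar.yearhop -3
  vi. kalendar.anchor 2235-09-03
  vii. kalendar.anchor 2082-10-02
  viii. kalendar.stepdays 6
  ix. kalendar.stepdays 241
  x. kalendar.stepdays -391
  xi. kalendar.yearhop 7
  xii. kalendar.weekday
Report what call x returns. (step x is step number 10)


-- 1. kalendar.weekday() == ToolError: no date set
-- 2. kalendar.anchor(d→1753-01-02) == 1753-01-02
-- 3. kalendar.stepdays(n→-19) == 1752-12-14
-- 4. kalendar.anchor(d→2003-09-07) == 2003-09-07
-- 5. kalendar.yearhop(n→-3) == 2000-09-07
-- 6. kalendar.anchor(d→2235-09-03) == 2235-09-03
-- 7. kalendar.anchor(d→2082-10-02) == 2082-10-02
-- 8. kalendar.stepdays(n→6) == 2082-10-08
-- 9. kalendar.stepdays(n→241) == 2083-06-06
-- 10. kalendar.stepdays(n→-391) == 2082-05-11
-- 11. kalendar.yearhop(n→7) == 2089-05-11
-- 12. kalendar.weekday() == Wednesday

Answer: 2082-05-11


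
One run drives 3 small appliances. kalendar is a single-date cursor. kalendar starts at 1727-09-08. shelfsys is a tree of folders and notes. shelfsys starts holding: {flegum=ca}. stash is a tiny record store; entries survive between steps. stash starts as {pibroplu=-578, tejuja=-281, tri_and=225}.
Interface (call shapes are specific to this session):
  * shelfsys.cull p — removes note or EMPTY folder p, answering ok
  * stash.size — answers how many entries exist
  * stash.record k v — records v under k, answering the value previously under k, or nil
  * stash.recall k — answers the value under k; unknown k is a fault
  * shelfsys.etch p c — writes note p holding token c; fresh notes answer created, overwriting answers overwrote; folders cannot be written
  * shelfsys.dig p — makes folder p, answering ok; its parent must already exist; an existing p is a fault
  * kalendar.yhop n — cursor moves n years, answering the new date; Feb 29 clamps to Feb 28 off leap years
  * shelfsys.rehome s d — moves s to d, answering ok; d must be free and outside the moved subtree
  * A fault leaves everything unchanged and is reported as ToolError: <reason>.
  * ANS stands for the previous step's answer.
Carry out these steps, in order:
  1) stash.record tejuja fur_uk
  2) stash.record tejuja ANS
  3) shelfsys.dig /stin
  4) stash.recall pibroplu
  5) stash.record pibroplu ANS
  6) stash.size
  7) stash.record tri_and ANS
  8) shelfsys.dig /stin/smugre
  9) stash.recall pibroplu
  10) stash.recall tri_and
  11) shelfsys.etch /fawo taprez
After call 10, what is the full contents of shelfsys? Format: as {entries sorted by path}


CALL stash.record[k: tejuja; v: fur_uk]
RET  -281
CALL stash.record[k: tejuja; v: ANS]
RET  fur_uk
CALL shelfsys.dig[p: /stin]
RET  ok
CALL stash.recall[k: pibroplu]
RET  -578
CALL stash.record[k: pibroplu; v: ANS]
RET  -578
CALL stash.size[]
RET  3
CALL stash.record[k: tri_and; v: ANS]
RET  225
CALL shelfsys.dig[p: /stin/smugre]
RET  ok
CALL stash.recall[k: pibroplu]
RET  -578
CALL stash.recall[k: tri_and]
RET  3
CALL shelfsys.etch[p: /fawo; c: taprez]
RET  created

Answer: {flegum=ca, stin/, stin/smugre/}


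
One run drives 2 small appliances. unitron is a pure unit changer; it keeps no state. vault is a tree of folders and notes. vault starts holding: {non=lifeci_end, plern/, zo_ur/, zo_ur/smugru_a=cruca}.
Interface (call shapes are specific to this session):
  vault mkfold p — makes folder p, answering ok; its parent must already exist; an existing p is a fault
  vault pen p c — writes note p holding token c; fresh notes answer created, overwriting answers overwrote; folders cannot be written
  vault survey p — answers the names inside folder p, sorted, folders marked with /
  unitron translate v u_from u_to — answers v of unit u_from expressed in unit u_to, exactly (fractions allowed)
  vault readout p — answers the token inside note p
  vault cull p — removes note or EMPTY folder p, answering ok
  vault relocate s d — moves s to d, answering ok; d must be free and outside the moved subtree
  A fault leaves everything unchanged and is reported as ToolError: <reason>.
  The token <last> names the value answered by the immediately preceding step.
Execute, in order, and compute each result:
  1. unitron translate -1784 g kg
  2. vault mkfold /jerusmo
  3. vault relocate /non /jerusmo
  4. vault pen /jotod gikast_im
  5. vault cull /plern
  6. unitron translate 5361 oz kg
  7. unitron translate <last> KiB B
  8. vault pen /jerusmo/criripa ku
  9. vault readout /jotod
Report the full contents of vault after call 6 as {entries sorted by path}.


Act: unitron translate[v: -1784; u_from: g; u_to: kg]
Obs: -223/125
Act: vault mkfold[p: /jerusmo]
Obs: ok
Act: vault relocate[s: /non; d: /jerusmo]
Obs: ToolError: exists
Act: vault pen[p: /jotod; c: gikast_im]
Obs: created
Act: vault cull[p: /plern]
Obs: ok
Act: unitron translate[v: 5361; u_from: oz; u_to: kg]
Obs: 243170869557/1600000000
Act: unitron translate[v: <last>; u_from: KiB; u_to: B]
Obs: 243170869557/1562500
Act: vault pen[p: /jerusmo/criripa; c: ku]
Obs: created
Act: vault readout[p: /jotod]
Obs: gikast_im

Answer: {jerusmo/, jotod=gikast_im, non=lifeci_end, zo_ur/, zo_ur/smugru_a=cruca}


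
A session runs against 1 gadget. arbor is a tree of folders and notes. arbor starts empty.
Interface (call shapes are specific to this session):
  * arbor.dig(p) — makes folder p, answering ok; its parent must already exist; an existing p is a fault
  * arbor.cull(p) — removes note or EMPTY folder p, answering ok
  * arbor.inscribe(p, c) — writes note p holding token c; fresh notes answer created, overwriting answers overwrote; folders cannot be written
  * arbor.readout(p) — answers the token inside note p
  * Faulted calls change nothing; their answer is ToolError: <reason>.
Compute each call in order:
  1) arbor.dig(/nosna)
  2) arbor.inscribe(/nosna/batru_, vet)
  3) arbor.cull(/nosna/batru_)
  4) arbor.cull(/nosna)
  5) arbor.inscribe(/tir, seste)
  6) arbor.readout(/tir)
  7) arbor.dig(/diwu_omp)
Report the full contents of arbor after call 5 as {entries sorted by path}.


Answer: {tir=seste}

Derivation:
Act: arbor.dig[p='/nosna']
Obs: ok
Act: arbor.inscribe[p='/nosna/batru_'; c='vet']
Obs: created
Act: arbor.cull[p='/nosna/batru_']
Obs: ok
Act: arbor.cull[p='/nosna']
Obs: ok
Act: arbor.inscribe[p='/tir'; c='seste']
Obs: created
Act: arbor.readout[p='/tir']
Obs: seste
Act: arbor.dig[p='/diwu_omp']
Obs: ok


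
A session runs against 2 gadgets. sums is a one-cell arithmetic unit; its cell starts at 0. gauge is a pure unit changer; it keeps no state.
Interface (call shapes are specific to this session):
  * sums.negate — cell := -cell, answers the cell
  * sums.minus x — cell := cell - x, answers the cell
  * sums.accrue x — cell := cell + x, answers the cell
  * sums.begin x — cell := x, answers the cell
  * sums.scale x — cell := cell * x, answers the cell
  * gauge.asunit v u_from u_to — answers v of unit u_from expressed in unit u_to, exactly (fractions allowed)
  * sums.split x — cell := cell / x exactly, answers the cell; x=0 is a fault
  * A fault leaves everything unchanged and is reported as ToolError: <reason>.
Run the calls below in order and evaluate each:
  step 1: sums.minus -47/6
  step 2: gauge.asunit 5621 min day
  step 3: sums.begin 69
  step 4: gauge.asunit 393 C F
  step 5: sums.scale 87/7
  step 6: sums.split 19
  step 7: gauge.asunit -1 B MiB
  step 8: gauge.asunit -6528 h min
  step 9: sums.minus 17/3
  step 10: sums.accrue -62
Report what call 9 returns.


~$ sums.minus x: -47/6
:: 47/6
~$ gauge.asunit v: 5621 u_from: min u_to: day
:: 5621/1440
~$ sums.begin x: 69
:: 69
~$ gauge.asunit v: 393 u_from: C u_to: F
:: 3697/5
~$ sums.scale x: 87/7
:: 6003/7
~$ sums.split x: 19
:: 6003/133
~$ gauge.asunit v: -1 u_from: B u_to: MiB
:: -1/1048576
~$ gauge.asunit v: -6528 u_from: h u_to: min
:: -391680
~$ sums.minus x: 17/3
:: 15748/399
~$ sums.accrue x: -62
:: -8990/399

Answer: 15748/399


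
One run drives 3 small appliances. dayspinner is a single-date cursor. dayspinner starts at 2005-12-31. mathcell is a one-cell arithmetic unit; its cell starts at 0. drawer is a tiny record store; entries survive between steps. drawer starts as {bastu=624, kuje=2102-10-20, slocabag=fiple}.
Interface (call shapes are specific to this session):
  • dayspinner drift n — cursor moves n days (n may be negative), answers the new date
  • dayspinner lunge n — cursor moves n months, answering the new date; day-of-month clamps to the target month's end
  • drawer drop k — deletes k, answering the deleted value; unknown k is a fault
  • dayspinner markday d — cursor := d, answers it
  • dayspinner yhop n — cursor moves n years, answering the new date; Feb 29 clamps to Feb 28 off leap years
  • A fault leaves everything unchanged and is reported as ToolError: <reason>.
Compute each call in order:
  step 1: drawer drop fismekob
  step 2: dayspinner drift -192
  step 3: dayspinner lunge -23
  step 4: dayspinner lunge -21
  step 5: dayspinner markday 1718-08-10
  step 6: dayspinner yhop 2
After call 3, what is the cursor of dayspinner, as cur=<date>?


Answer: cur=2003-07-22

Derivation:
-- 1. drawer drop(fismekob) -> ToolError: no such key fismekob
-- 2. dayspinner drift(-192) -> 2005-06-22
-- 3. dayspinner lunge(-23) -> 2003-07-22
-- 4. dayspinner lunge(-21) -> 2001-10-22
-- 5. dayspinner markday(1718-08-10) -> 1718-08-10
-- 6. dayspinner yhop(2) -> 1720-08-10


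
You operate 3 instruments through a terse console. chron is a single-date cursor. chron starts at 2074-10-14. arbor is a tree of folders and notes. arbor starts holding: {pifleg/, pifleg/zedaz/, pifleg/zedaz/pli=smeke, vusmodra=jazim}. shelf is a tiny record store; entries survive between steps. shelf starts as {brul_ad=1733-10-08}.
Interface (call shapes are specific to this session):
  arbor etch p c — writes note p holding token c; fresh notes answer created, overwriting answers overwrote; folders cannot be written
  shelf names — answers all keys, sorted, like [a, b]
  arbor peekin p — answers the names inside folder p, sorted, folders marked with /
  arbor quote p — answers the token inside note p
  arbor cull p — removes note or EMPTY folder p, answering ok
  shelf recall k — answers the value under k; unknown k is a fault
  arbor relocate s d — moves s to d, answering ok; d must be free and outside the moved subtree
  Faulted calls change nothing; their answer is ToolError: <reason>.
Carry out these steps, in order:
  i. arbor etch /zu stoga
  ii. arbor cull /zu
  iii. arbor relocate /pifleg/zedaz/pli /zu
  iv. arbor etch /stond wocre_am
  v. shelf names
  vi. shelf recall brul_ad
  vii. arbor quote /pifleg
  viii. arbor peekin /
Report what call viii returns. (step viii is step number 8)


[in] arbor etch p='/zu' c='stoga'
  created
[in] arbor cull p='/zu'
  ok
[in] arbor relocate s='/pifleg/zedaz/pli' d='/zu'
  ok
[in] arbor etch p='/stond' c='wocre_am'
  created
[in] shelf names
  [brul_ad]
[in] shelf recall k='brul_ad'
  1733-10-08
[in] arbor quote p='/pifleg'
  ToolError: is a directory
[in] arbor peekin p='/'
  [pifleg/, stond, vusmodra, zu]

Answer: [pifleg/, stond, vusmodra, zu]


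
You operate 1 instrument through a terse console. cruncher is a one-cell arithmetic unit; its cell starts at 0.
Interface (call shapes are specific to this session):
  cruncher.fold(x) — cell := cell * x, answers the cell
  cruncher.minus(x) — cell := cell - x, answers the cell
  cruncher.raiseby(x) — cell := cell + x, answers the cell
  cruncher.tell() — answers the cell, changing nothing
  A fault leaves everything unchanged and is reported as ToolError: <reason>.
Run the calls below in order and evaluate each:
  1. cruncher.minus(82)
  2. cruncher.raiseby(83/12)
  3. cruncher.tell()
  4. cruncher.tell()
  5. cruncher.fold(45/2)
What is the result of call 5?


Answer: -13515/8

Derivation:
Invoking cruncher.minus on x→82, yielding -82.
I call cruncher.raiseby on x→83/12, and get -901/12.
Using cruncher.tell, which returns -901/12.
Invoking cruncher.tell(), and get -901/12.
Now I run cruncher.fold on x→45/2, giving -13515/8.


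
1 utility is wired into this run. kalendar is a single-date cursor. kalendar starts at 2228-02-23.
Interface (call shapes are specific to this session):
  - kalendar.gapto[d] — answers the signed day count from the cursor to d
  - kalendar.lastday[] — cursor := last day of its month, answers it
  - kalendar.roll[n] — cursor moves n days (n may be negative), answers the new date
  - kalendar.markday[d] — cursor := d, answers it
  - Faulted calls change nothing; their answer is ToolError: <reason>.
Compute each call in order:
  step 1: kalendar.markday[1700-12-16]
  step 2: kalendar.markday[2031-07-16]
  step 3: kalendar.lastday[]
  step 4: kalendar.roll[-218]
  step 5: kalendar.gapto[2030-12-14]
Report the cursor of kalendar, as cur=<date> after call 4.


Step: kalendar.markday[d→1700-12-16]
Result: 1700-12-16
Step: kalendar.markday[d→2031-07-16]
Result: 2031-07-16
Step: kalendar.lastday[]
Result: 2031-07-31
Step: kalendar.roll[n→-218]
Result: 2030-12-25
Step: kalendar.gapto[d→2030-12-14]
Result: -11

Answer: cur=2030-12-25


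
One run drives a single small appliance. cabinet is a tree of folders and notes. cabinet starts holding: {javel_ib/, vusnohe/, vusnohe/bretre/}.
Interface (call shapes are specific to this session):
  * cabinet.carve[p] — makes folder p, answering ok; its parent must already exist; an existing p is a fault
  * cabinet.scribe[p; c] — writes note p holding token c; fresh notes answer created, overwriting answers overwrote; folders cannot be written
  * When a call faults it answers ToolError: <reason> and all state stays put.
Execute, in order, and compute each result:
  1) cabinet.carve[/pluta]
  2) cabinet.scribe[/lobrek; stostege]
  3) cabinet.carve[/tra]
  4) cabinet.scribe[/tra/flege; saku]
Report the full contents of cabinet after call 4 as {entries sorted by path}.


>>> cabinet.carve p: /pluta
  ok
>>> cabinet.scribe p: /lobrek c: stostege
  created
>>> cabinet.carve p: /tra
  ok
>>> cabinet.scribe p: /tra/flege c: saku
  created

Answer: {javel_ib/, lobrek=stostege, pluta/, tra/, tra/flege=saku, vusnohe/, vusnohe/bretre/}


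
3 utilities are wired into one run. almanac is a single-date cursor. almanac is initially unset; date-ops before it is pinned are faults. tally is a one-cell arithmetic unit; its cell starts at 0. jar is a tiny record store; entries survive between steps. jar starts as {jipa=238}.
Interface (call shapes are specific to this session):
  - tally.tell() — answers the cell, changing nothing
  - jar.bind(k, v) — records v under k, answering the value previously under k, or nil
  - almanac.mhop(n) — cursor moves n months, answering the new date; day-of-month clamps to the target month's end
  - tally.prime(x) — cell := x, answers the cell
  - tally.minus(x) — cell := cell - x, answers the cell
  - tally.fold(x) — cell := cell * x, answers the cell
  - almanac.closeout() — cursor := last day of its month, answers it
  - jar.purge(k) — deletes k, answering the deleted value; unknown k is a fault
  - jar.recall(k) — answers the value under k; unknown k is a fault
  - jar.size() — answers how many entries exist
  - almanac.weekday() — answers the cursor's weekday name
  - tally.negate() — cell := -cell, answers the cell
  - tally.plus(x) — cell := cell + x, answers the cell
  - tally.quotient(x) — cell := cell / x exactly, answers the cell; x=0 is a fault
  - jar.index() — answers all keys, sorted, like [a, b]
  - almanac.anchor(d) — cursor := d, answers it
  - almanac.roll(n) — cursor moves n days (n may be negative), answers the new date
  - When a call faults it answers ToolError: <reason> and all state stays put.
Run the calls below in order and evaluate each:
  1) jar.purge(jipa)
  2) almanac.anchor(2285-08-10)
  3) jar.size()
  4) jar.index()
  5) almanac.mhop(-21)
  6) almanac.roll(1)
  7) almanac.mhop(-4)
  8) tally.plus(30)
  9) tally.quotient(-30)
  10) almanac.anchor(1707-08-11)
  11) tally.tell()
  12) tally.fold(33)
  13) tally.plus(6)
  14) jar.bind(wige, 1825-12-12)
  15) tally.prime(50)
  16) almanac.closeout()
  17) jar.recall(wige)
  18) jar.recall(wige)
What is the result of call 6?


Answer: 2283-11-11

Derivation:
Using jar.purge on k=jipa, and see 238.
I invoke almanac.anchor on d=2285-08-10, and see 2285-08-10.
Invoking jar.size, yielding 0.
I call jar.index(), which returns [].
I invoke almanac.mhop on n=-21: 2283-11-10.
I use almanac.roll on n=1, giving 2283-11-11.
Then almanac.mhop on n=-4, which returns 2283-07-11.
Calling tally.plus on x=30, yielding 30.
Calling tally.quotient on x=-30, and see -1.
Next I call almanac.anchor on d=1707-08-11, — result: 1707-08-11.
I use tally.tell, → -1.
Using tally.fold on x=33, giving -33.
I invoke tally.plus on x=6, → -27.
Calling jar.bind on k=wige, v=1825-12-12, and observe nil.
Using tally.prime on x=50, → 50.
I run almanac.closeout(), and observe 1707-08-31.
I invoke jar.recall on k=wige, and get 1825-12-12.
Next I call jar.recall on k=wige, and see 1825-12-12.


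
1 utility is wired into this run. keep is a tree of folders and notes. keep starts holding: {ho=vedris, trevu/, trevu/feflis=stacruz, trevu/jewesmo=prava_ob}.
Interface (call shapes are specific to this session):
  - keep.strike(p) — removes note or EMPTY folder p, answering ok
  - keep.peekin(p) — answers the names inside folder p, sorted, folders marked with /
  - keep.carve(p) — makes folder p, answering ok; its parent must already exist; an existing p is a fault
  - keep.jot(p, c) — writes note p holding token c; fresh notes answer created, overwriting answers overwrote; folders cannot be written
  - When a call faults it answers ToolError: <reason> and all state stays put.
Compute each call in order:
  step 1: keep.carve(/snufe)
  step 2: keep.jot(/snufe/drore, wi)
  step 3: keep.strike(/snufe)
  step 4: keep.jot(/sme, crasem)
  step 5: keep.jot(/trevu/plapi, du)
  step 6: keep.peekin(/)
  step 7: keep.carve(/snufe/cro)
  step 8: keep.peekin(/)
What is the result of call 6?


Answer: [ho, sme, snufe/, trevu/]

Derivation:
>>> keep.carve p: /snufe
[out] ok
>>> keep.jot p: /snufe/drore c: wi
[out] created
>>> keep.strike p: /snufe
[out] ToolError: not empty
>>> keep.jot p: /sme c: crasem
[out] created
>>> keep.jot p: /trevu/plapi c: du
[out] created
>>> keep.peekin p: /
[out] [ho, sme, snufe/, trevu/]
>>> keep.carve p: /snufe/cro
[out] ok
>>> keep.peekin p: /
[out] [ho, sme, snufe/, trevu/]


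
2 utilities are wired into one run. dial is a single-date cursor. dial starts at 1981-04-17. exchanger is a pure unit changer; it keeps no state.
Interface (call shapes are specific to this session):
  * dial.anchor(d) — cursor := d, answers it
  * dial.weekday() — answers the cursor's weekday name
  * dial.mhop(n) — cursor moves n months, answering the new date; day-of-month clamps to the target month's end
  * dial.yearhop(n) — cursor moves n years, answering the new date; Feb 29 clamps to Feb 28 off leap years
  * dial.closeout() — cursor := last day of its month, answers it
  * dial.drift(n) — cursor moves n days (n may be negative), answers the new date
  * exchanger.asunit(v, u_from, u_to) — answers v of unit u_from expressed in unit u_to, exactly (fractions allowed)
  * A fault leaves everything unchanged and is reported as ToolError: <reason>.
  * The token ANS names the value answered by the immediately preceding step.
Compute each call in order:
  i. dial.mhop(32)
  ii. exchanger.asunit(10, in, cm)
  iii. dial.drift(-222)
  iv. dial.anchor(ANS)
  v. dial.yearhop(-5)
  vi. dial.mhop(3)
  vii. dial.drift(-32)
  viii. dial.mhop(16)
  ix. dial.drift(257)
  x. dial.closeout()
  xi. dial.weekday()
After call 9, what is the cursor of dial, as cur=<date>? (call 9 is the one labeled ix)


Answer: cur=1980-07-22

Derivation:
>>> dial.mhop n→32
:: 1983-12-17
>>> exchanger.asunit v→10 u_from→in u_to→cm
:: 127/5
>>> dial.drift n→-222
:: 1983-05-09
>>> dial.anchor d→ANS
:: 1983-05-09
>>> dial.yearhop n→-5
:: 1978-05-09
>>> dial.mhop n→3
:: 1978-08-09
>>> dial.drift n→-32
:: 1978-07-08
>>> dial.mhop n→16
:: 1979-11-08
>>> dial.drift n→257
:: 1980-07-22
>>> dial.closeout
:: 1980-07-31
>>> dial.weekday
:: Thursday


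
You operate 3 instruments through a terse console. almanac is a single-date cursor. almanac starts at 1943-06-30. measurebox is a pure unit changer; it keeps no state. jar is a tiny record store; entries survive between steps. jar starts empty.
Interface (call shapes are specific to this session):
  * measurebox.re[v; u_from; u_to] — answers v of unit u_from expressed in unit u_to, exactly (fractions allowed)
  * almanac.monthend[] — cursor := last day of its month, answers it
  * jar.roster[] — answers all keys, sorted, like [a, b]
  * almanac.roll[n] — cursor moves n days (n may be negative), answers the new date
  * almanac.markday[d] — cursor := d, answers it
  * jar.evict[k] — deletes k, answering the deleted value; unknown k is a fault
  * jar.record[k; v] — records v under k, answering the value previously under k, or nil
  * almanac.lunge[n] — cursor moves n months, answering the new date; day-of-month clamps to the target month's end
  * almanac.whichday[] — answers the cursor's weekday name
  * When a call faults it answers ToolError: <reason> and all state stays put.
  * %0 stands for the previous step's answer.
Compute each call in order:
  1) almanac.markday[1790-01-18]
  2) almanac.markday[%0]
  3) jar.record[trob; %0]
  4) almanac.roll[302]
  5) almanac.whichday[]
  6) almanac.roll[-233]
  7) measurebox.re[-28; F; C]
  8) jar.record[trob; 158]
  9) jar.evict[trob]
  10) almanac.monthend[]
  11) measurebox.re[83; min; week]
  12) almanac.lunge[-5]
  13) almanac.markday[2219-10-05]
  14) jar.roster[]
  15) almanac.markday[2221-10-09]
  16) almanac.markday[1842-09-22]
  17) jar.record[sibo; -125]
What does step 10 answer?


→ almanac.markday(d=1790-01-18)
← 1790-01-18
→ almanac.markday(d=%0)
← 1790-01-18
→ jar.record(k=trob, v=%0)
← nil
→ almanac.roll(n=302)
← 1790-11-16
→ almanac.whichday()
← Tuesday
→ almanac.roll(n=-233)
← 1790-03-28
→ measurebox.re(v=-28, u_from=F, u_to=C)
← -100/3
→ jar.record(k=trob, v=158)
← 1790-01-18
→ jar.evict(k=trob)
← 158
→ almanac.monthend()
← 1790-03-31
→ measurebox.re(v=83, u_from=min, u_to=week)
← 83/10080
→ almanac.lunge(n=-5)
← 1789-10-31
→ almanac.markday(d=2219-10-05)
← 2219-10-05
→ jar.roster()
← []
→ almanac.markday(d=2221-10-09)
← 2221-10-09
→ almanac.markday(d=1842-09-22)
← 1842-09-22
→ jar.record(k=sibo, v=-125)
← nil

Answer: 1790-03-31
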